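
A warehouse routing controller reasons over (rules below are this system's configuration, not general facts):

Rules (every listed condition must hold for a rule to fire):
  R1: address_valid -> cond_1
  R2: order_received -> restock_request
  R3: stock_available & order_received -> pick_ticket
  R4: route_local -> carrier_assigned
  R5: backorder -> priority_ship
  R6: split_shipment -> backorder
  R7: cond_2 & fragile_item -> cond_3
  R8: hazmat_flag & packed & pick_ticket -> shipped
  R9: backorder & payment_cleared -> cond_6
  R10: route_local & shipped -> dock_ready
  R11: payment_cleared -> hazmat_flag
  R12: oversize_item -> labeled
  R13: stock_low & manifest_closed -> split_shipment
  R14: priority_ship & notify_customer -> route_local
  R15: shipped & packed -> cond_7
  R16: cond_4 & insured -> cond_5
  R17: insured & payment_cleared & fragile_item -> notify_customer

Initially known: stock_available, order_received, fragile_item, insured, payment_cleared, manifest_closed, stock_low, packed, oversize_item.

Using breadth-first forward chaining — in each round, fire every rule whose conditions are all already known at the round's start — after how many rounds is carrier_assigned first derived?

5

Round 1 — R2, R3, R11, R12, R13, R17, derive restock_request, pick_ticket, hazmat_flag, labeled, split_shipment, notify_customer.
Round 2 — R6, R8, derive backorder, shipped.
Round 3 — R5, R9, R15, derive priority_ship, cond_6, cond_7.
Round 4 — R14, derive route_local.
Round 5 — R4, R10, derive carrier_assigned, dock_ready.
carrier_assigned first appears in round 5.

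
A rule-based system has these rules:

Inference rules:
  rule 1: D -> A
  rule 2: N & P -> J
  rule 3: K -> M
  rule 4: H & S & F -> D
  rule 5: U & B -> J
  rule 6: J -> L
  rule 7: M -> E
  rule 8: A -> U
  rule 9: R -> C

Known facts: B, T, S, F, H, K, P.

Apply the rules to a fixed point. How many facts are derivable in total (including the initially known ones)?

14

Round 1: rule 3 [K -> M]; rule 4 [H & S & F -> D]. Adds M, D.
Round 2: rule 1 [D -> A]; rule 7 [M -> E]. Adds A, E.
Round 3: rule 8 [A -> U]. Adds U.
Round 4: rule 5 [U & B -> J]. Adds J.
Round 5: rule 6 [J -> L]. Adds L.
Closure: {A, B, D, E, F, H, J, K, L, M, P, S, T, U} — 14 facts.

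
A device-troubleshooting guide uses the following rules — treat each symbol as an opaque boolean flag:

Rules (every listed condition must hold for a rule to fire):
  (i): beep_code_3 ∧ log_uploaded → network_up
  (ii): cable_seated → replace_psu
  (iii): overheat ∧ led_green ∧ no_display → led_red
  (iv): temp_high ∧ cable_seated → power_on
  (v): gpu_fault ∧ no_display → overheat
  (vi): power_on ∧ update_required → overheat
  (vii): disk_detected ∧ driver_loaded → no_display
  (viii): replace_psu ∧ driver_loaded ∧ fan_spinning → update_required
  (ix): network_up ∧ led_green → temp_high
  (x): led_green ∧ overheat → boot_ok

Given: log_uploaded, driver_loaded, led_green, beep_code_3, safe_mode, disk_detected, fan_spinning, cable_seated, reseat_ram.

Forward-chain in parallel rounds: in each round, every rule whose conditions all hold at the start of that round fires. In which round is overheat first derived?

Round 1 — (i), (ii), (vii), derive network_up, replace_psu, no_display.
Round 2 — (viii), (ix), derive update_required, temp_high.
Round 3 — (iv), derive power_on.
Round 4 — (vi), derive overheat.
overheat first appears in round 4.

4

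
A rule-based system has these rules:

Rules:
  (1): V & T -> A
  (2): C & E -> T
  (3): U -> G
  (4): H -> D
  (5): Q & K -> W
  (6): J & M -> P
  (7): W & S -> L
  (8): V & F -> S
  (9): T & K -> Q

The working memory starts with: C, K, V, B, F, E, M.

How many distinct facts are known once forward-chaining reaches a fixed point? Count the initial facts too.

13

Round 1 — (2), (8), derive T, S.
Round 2 — (1), (9), derive A, Q.
Round 3 — (5), derive W.
Round 4 — (7), derive L.
Closure: {A, B, C, E, F, K, L, M, Q, S, T, V, W} — 13 facts.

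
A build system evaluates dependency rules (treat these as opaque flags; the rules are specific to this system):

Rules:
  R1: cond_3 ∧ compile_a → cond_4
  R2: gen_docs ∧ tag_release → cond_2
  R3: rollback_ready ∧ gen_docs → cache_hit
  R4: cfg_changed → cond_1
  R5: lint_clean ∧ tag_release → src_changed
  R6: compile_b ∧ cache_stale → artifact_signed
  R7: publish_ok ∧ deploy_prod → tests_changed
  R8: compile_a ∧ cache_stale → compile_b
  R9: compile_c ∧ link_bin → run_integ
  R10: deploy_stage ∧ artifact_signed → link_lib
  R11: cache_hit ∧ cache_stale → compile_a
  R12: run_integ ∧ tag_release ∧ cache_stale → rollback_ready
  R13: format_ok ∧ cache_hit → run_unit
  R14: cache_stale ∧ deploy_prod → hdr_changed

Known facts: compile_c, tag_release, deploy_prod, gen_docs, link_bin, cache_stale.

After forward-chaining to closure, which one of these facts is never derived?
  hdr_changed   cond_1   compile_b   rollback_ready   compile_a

Round 1: R2 [gen_docs ∧ tag_release → cond_2]; R9 [compile_c ∧ link_bin → run_integ]; R14 [cache_stale ∧ deploy_prod → hdr_changed]. New: cond_2, run_integ, hdr_changed.
Round 2: R12 [run_integ ∧ tag_release ∧ cache_stale → rollback_ready]. New: rollback_ready.
Round 3: R3 [rollback_ready ∧ gen_docs → cache_hit]. New: cache_hit.
Round 4: R11 [cache_hit ∧ cache_stale → compile_a]. New: compile_a.
Round 5: R8 [compile_a ∧ cache_stale → compile_b]. New: compile_b.
Round 6: R6 [compile_b ∧ cache_stale → artifact_signed]. New: artifact_signed.
Derived: rollback_ready (round 2), hdr_changed (round 1), compile_b (round 5), compile_a (round 4). cond_1 never appears in any round.

cond_1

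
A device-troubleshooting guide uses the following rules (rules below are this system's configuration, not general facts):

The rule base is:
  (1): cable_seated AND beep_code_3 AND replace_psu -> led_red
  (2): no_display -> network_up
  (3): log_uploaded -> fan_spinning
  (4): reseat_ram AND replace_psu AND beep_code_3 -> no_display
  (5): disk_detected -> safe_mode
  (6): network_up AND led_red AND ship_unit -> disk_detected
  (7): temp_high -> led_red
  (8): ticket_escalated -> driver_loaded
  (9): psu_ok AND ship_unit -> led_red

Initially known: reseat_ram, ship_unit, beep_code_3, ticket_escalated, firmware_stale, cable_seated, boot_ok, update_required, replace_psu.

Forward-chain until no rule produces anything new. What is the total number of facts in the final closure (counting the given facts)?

Round 1: (1) [cable_seated AND beep_code_3 AND replace_psu -> led_red]; (4) [reseat_ram AND replace_psu AND beep_code_3 -> no_display]; (8) [ticket_escalated -> driver_loaded]. New: led_red, no_display, driver_loaded.
Round 2: (2) [no_display -> network_up]. New: network_up.
Round 3: (6) [network_up AND led_red AND ship_unit -> disk_detected]. New: disk_detected.
Round 4: (5) [disk_detected -> safe_mode]. New: safe_mode.
Closure: {beep_code_3, boot_ok, cable_seated, disk_detected, driver_loaded, firmware_stale, led_red, network_up, no_display, replace_psu, reseat_ram, safe_mode, ship_unit, ticket_escalated, update_required} — 15 facts.

15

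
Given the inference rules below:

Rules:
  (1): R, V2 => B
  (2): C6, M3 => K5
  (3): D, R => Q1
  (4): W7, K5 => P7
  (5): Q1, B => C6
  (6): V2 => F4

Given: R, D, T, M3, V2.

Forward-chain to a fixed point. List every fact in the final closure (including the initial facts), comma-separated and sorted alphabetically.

B, C6, D, F4, K5, M3, Q1, R, T, V2

Round 1: (1) [R, V2 => B]; (3) [D, R => Q1]; (6) [V2 => F4]. New: B, Q1, F4.
Round 2: (5) [Q1, B => C6]. New: C6.
Round 3: (2) [C6, M3 => K5]. New: K5.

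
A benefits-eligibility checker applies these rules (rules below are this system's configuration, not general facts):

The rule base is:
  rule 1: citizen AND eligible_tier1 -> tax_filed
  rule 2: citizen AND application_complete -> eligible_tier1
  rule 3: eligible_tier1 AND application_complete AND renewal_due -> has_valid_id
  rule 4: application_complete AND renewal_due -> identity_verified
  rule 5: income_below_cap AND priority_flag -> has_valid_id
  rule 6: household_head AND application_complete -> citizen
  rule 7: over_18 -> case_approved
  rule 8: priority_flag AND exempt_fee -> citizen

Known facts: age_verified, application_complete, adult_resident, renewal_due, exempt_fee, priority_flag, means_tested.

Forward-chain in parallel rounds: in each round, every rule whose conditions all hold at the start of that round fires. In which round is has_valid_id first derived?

Round 1: rule 4 [application_complete AND renewal_due -> identity_verified]; rule 8 [priority_flag AND exempt_fee -> citizen]. Adds identity_verified, citizen.
Round 2: rule 2 [citizen AND application_complete -> eligible_tier1]. Adds eligible_tier1.
Round 3: rule 1 [citizen AND eligible_tier1 -> tax_filed]; rule 3 [eligible_tier1 AND application_complete AND renewal_due -> has_valid_id]. Adds tax_filed, has_valid_id.
has_valid_id first appears in round 3.

3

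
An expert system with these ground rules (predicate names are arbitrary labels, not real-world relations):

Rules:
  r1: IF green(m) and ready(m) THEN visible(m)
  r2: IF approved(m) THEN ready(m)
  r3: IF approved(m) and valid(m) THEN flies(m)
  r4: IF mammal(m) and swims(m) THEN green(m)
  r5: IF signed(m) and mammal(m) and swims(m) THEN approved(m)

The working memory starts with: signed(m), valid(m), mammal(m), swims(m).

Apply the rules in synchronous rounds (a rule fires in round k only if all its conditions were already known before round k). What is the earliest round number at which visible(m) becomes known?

Round 1: r4 [IF mammal(m) and swims(m) THEN green(m)]; r5 [IF signed(m) and mammal(m) and swims(m) THEN approved(m)]. New: green(m), approved(m).
Round 2: r2 [IF approved(m) THEN ready(m)]; r3 [IF approved(m) and valid(m) THEN flies(m)]. New: ready(m), flies(m).
Round 3: r1 [IF green(m) and ready(m) THEN visible(m)]. New: visible(m).
visible(m) first appears in round 3.

3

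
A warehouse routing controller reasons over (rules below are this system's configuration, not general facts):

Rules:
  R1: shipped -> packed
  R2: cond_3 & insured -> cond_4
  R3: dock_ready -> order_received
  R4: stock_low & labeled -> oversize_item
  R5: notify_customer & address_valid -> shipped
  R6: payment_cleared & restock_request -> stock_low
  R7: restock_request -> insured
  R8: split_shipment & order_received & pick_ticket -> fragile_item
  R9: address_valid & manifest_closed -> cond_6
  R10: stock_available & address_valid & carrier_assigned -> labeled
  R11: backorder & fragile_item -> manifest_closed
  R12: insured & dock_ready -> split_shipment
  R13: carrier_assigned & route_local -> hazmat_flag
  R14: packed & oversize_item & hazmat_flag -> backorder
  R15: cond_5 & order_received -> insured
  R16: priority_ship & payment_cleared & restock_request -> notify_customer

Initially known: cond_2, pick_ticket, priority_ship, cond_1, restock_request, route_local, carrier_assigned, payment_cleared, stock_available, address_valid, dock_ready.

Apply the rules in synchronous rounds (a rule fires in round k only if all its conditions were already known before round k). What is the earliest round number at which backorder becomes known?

4

Round 1: R3 [dock_ready -> order_received]; R6 [payment_cleared & restock_request -> stock_low]; R7 [restock_request -> insured]; R10 [stock_available & address_valid & carrier_assigned -> labeled]; R13 [carrier_assigned & route_local -> hazmat_flag]; R16 [priority_ship & payment_cleared & restock_request -> notify_customer]. New: order_received, stock_low, insured, labeled, hazmat_flag, notify_customer.
Round 2: R4 [stock_low & labeled -> oversize_item]; R5 [notify_customer & address_valid -> shipped]; R12 [insured & dock_ready -> split_shipment]. New: oversize_item, shipped, split_shipment.
Round 3: R1 [shipped -> packed]; R8 [split_shipment & order_received & pick_ticket -> fragile_item]. New: packed, fragile_item.
Round 4: R14 [packed & oversize_item & hazmat_flag -> backorder]. New: backorder.
backorder first appears in round 4.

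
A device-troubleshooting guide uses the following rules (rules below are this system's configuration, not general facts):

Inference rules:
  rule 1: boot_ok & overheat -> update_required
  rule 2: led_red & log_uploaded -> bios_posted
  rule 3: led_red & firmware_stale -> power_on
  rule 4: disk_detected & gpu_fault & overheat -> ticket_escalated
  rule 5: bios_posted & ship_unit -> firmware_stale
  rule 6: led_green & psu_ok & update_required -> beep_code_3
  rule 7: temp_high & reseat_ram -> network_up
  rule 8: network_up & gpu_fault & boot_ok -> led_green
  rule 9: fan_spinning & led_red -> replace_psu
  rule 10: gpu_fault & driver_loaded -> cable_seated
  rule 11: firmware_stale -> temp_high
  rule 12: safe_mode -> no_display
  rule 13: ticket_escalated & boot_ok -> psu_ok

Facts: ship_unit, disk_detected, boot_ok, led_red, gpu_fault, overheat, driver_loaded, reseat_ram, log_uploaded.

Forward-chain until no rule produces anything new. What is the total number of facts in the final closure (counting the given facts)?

Round 1 fires rule 1, rule 2, rule 4, rule 10, giving update_required, bios_posted, ticket_escalated, cable_seated.
Round 2 fires rule 5, rule 13, giving firmware_stale, psu_ok.
Round 3 fires rule 3, rule 11, giving power_on, temp_high.
Round 4 fires rule 7, giving network_up.
Round 5 fires rule 8, giving led_green.
Round 6 fires rule 6, giving beep_code_3.
Closure: {beep_code_3, bios_posted, boot_ok, cable_seated, disk_detected, driver_loaded, firmware_stale, gpu_fault, led_green, led_red, log_uploaded, network_up, overheat, power_on, psu_ok, reseat_ram, ship_unit, temp_high, ticket_escalated, update_required} — 20 facts.

20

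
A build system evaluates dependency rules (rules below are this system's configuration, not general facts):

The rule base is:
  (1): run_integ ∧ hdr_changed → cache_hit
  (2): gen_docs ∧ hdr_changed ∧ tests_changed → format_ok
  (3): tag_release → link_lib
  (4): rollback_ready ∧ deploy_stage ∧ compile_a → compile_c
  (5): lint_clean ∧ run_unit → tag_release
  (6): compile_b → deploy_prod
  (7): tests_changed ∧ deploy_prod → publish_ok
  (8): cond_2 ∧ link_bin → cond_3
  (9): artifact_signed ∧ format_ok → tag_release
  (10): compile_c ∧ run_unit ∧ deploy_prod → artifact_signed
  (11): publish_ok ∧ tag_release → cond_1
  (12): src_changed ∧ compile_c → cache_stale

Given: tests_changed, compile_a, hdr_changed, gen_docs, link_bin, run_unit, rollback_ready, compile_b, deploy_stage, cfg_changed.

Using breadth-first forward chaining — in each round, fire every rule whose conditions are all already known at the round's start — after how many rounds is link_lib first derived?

Round 1: (2) [gen_docs ∧ hdr_changed ∧ tests_changed → format_ok]; (4) [rollback_ready ∧ deploy_stage ∧ compile_a → compile_c]; (6) [compile_b → deploy_prod]. New: format_ok, compile_c, deploy_prod.
Round 2: (7) [tests_changed ∧ deploy_prod → publish_ok]; (10) [compile_c ∧ run_unit ∧ deploy_prod → artifact_signed]. New: publish_ok, artifact_signed.
Round 3: (9) [artifact_signed ∧ format_ok → tag_release]. New: tag_release.
Round 4: (3) [tag_release → link_lib]; (11) [publish_ok ∧ tag_release → cond_1]. New: link_lib, cond_1.
link_lib first appears in round 4.

4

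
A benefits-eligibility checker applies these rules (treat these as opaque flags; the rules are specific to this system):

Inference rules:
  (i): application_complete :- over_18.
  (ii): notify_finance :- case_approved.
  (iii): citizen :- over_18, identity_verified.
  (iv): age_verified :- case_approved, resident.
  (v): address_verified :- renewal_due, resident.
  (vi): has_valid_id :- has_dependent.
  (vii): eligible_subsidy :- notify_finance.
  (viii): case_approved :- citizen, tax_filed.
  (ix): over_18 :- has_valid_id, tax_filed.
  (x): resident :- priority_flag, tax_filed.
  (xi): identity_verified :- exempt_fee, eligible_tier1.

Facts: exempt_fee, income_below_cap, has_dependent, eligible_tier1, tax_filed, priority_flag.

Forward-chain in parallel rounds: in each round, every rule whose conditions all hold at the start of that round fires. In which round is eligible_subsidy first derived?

6

Round 1 — (vi), (x), (xi), derive has_valid_id, resident, identity_verified.
Round 2 — (ix), derive over_18.
Round 3 — (i), (iii), derive application_complete, citizen.
Round 4 — (viii), derive case_approved.
Round 5 — (ii), (iv), derive notify_finance, age_verified.
Round 6 — (vii), derive eligible_subsidy.
eligible_subsidy first appears in round 6.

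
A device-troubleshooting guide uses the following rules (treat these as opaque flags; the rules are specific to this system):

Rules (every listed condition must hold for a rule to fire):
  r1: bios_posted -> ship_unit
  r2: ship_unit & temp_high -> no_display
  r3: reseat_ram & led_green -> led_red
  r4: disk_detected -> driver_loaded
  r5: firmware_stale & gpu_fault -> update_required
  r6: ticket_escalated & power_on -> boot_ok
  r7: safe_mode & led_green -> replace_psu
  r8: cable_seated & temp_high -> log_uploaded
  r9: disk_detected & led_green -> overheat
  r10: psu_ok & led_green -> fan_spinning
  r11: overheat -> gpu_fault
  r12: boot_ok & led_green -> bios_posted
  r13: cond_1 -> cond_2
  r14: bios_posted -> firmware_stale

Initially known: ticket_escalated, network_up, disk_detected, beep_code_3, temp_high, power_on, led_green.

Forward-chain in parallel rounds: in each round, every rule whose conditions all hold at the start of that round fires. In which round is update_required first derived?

Round 1 — r4, r6, r9, derive driver_loaded, boot_ok, overheat.
Round 2 — r11, r12, derive gpu_fault, bios_posted.
Round 3 — r1, r14, derive ship_unit, firmware_stale.
Round 4 — r2, r5, derive no_display, update_required.
update_required first appears in round 4.

4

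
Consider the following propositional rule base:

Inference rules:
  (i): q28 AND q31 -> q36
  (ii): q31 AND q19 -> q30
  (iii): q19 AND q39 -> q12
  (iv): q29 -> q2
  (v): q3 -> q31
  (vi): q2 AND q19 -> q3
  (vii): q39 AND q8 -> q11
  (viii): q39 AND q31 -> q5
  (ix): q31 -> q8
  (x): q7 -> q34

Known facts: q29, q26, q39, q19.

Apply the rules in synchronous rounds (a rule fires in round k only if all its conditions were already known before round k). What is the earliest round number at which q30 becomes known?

Round 1: (iii) [q19 AND q39 -> q12]; (iv) [q29 -> q2]. New: q12, q2.
Round 2: (vi) [q2 AND q19 -> q3]. New: q3.
Round 3: (v) [q3 -> q31]. New: q31.
Round 4: (ii) [q31 AND q19 -> q30]; (viii) [q39 AND q31 -> q5]; (ix) [q31 -> q8]. New: q30, q5, q8.
q30 first appears in round 4.

4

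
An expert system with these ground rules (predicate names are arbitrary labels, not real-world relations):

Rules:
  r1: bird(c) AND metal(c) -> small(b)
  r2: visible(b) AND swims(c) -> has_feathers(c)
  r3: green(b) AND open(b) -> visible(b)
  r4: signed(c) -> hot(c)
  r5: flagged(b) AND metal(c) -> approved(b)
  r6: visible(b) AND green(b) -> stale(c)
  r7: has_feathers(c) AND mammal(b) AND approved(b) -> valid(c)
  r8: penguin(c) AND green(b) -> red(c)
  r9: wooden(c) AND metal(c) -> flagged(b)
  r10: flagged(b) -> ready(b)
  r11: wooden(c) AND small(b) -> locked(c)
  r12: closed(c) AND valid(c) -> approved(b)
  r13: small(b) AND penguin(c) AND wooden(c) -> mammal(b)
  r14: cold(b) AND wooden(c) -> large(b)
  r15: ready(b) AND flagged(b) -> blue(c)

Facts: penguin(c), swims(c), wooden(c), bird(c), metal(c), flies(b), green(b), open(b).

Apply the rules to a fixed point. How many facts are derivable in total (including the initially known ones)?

Round 1 — r1, r3, r8, r9, derive small(b), visible(b), red(c), flagged(b).
Round 2 — r2, r5, r6, r10, r11, r13, derive has_feathers(c), approved(b), stale(c), ready(b), locked(c), mammal(b).
Round 3 — r7, r15, derive valid(c), blue(c).
Closure: {approved(b), bird(c), blue(c), flagged(b), flies(b), green(b), has_feathers(c), locked(c), mammal(b), metal(c), open(b), penguin(c), ready(b), red(c), small(b), stale(c), swims(c), valid(c), visible(b), wooden(c)} — 20 facts.

20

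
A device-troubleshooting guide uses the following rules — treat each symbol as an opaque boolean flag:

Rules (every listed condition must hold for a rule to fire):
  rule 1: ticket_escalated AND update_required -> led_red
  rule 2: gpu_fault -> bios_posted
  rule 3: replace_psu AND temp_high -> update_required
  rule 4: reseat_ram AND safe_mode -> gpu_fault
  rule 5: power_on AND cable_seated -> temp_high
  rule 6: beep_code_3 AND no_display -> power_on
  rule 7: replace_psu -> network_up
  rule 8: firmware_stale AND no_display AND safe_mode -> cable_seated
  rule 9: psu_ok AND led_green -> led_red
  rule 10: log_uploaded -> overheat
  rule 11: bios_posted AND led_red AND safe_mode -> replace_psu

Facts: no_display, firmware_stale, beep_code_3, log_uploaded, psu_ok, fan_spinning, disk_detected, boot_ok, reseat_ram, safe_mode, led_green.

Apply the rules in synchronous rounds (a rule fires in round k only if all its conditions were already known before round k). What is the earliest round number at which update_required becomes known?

[1] rule 4 [reseat_ram AND safe_mode -> gpu_fault]; rule 6 [beep_code_3 AND no_display -> power_on]; rule 8 [firmware_stale AND no_display AND safe_mode -> cable_seated]; rule 9 [psu_ok AND led_green -> led_red]; rule 10 [log_uploaded -> overheat]. ⇒ new: gpu_fault, power_on, cable_seated, led_red, overheat.
[2] rule 2 [gpu_fault -> bios_posted]; rule 5 [power_on AND cable_seated -> temp_high]. ⇒ new: bios_posted, temp_high.
[3] rule 11 [bios_posted AND led_red AND safe_mode -> replace_psu]. ⇒ new: replace_psu.
[4] rule 3 [replace_psu AND temp_high -> update_required]; rule 7 [replace_psu -> network_up]. ⇒ new: update_required, network_up.
update_required first appears in round 4.

4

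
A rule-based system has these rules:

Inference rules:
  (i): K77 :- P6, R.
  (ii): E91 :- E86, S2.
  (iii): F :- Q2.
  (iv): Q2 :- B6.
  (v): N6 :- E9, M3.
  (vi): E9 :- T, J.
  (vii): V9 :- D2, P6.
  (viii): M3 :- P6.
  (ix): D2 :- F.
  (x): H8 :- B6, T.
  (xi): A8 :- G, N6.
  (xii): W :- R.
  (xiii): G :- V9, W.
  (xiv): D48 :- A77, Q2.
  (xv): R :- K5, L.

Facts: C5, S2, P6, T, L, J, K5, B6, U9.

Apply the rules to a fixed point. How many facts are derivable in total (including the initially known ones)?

Round 1 fires (iv), (vi), (viii), (x), (xv), giving Q2, E9, M3, H8, R.
Round 2 fires (i), (iii), (v), (xii), giving K77, F, N6, W.
Round 3 fires (ix), giving D2.
Round 4 fires (vii), giving V9.
Round 5 fires (xiii), giving G.
Round 6 fires (xi), giving A8.
Closure: {A8, B6, C5, D2, E9, F, G, H8, J, K5, K77, L, M3, N6, P6, Q2, R, S2, T, U9, V9, W} — 22 facts.

22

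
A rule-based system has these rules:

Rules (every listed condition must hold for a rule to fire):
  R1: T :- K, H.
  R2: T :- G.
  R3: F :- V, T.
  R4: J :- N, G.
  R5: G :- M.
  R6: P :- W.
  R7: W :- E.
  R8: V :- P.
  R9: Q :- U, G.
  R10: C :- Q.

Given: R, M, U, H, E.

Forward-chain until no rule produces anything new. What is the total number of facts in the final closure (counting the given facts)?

[1] R5 [G :- M.]; R7 [W :- E.]. ⇒ new: G, W.
[2] R2 [T :- G.]; R6 [P :- W.]; R9 [Q :- U, G.]. ⇒ new: T, P, Q.
[3] R8 [V :- P.]; R10 [C :- Q.]. ⇒ new: V, C.
[4] R3 [F :- V, T.]. ⇒ new: F.
Closure: {C, E, F, G, H, M, P, Q, R, T, U, V, W} — 13 facts.

13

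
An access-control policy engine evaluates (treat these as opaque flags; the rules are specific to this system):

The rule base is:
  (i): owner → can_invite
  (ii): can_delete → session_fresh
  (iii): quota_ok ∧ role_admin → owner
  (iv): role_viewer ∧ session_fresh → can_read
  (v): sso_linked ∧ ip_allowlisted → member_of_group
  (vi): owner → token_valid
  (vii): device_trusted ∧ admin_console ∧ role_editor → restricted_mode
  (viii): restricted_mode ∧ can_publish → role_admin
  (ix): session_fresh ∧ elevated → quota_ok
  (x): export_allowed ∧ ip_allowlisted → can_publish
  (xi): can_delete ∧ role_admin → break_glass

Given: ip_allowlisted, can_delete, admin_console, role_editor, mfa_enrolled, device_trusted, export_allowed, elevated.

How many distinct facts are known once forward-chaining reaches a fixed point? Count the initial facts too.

Round 1 fires (ii), (vii), (x), giving session_fresh, restricted_mode, can_publish.
Round 2 fires (viii), (ix), giving role_admin, quota_ok.
Round 3 fires (iii), (xi), giving owner, break_glass.
Round 4 fires (i), (vi), giving can_invite, token_valid.
Closure: {admin_console, break_glass, can_delete, can_invite, can_publish, device_trusted, elevated, export_allowed, ip_allowlisted, mfa_enrolled, owner, quota_ok, restricted_mode, role_admin, role_editor, session_fresh, token_valid} — 17 facts.

17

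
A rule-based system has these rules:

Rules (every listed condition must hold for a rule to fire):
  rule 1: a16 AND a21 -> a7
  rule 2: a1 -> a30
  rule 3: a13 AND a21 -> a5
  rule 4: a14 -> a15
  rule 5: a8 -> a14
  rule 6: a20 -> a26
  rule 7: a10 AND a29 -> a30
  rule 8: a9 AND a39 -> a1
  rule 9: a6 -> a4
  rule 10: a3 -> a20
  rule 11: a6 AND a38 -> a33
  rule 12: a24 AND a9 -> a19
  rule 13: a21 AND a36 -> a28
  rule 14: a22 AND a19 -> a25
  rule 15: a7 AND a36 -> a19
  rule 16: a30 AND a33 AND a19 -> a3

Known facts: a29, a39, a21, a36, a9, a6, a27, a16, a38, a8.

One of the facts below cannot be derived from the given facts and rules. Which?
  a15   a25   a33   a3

a25

Round 1 fires rule 1, rule 5, rule 8, rule 9, rule 11, rule 13, giving a7, a14, a1, a4, a33, a28.
Round 2 fires rule 2, rule 4, rule 15, giving a30, a15, a19.
Round 3 fires rule 16, giving a3.
Round 4 fires rule 10, giving a20.
Round 5 fires rule 6, giving a26.
Derived: a33 (round 1), a3 (round 3), a15 (round 2). a25 never appears in any round.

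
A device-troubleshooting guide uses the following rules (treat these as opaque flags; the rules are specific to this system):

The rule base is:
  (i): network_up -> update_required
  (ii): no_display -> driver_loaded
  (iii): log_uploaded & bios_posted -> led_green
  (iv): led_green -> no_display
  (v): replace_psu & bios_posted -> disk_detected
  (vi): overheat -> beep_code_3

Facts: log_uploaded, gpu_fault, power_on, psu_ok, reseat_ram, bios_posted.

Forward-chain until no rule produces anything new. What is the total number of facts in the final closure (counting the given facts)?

9

[1] (iii) [log_uploaded & bios_posted -> led_green]. ⇒ new: led_green.
[2] (iv) [led_green -> no_display]. ⇒ new: no_display.
[3] (ii) [no_display -> driver_loaded]. ⇒ new: driver_loaded.
Closure: {bios_posted, driver_loaded, gpu_fault, led_green, log_uploaded, no_display, power_on, psu_ok, reseat_ram} — 9 facts.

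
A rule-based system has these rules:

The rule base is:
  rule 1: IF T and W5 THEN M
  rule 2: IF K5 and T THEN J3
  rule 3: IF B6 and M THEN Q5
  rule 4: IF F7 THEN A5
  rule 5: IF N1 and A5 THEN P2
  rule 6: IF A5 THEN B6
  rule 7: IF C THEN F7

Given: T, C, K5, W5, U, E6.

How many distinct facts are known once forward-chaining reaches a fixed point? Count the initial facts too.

12

[1] rule 1 [IF T and W5 THEN M]; rule 2 [IF K5 and T THEN J3]; rule 7 [IF C THEN F7]. ⇒ new: M, J3, F7.
[2] rule 4 [IF F7 THEN A5]. ⇒ new: A5.
[3] rule 6 [IF A5 THEN B6]. ⇒ new: B6.
[4] rule 3 [IF B6 and M THEN Q5]. ⇒ new: Q5.
Closure: {A5, B6, C, E6, F7, J3, K5, M, Q5, T, U, W5} — 12 facts.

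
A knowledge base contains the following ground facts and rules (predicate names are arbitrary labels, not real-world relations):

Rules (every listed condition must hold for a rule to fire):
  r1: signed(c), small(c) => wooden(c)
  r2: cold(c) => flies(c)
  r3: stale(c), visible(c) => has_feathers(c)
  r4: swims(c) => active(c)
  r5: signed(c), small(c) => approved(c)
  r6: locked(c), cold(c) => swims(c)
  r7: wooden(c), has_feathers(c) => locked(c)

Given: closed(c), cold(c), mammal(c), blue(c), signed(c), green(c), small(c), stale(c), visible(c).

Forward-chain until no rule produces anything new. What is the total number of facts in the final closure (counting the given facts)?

16

Round 1 — r1, r2, r3, r5, derive wooden(c), flies(c), has_feathers(c), approved(c).
Round 2 — r7, derive locked(c).
Round 3 — r6, derive swims(c).
Round 4 — r4, derive active(c).
Closure: {active(c), approved(c), blue(c), closed(c), cold(c), flies(c), green(c), has_feathers(c), locked(c), mammal(c), signed(c), small(c), stale(c), swims(c), visible(c), wooden(c)} — 16 facts.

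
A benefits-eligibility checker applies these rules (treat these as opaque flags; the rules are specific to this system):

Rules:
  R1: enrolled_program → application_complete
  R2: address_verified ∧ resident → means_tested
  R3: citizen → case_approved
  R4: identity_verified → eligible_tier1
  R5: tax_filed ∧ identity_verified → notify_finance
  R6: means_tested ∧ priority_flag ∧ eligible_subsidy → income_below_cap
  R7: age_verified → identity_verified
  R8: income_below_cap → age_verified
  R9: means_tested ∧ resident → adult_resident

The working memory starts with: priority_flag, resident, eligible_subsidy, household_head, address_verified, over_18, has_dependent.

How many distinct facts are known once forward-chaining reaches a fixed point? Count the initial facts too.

Round 1: R2 [address_verified ∧ resident → means_tested]. Adds means_tested.
Round 2: R6 [means_tested ∧ priority_flag ∧ eligible_subsidy → income_below_cap]; R9 [means_tested ∧ resident → adult_resident]. Adds income_below_cap, adult_resident.
Round 3: R8 [income_below_cap → age_verified]. Adds age_verified.
Round 4: R7 [age_verified → identity_verified]. Adds identity_verified.
Round 5: R4 [identity_verified → eligible_tier1]. Adds eligible_tier1.
Closure: {address_verified, adult_resident, age_verified, eligible_subsidy, eligible_tier1, has_dependent, household_head, identity_verified, income_below_cap, means_tested, over_18, priority_flag, resident} — 13 facts.

13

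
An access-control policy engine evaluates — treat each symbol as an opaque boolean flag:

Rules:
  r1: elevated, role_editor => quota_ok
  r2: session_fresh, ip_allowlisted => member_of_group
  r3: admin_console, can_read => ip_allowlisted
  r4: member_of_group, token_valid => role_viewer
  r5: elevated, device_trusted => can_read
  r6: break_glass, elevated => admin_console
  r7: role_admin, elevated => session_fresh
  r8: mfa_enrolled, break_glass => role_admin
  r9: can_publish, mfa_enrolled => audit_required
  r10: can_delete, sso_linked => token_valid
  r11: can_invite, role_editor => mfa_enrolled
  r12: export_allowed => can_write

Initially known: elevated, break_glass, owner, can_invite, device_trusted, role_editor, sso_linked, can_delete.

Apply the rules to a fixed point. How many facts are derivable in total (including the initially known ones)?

18

[1] r1 [elevated, role_editor => quota_ok]; r5 [elevated, device_trusted => can_read]; r6 [break_glass, elevated => admin_console]; r10 [can_delete, sso_linked => token_valid]; r11 [can_invite, role_editor => mfa_enrolled]. ⇒ new: quota_ok, can_read, admin_console, token_valid, mfa_enrolled.
[2] r3 [admin_console, can_read => ip_allowlisted]; r8 [mfa_enrolled, break_glass => role_admin]. ⇒ new: ip_allowlisted, role_admin.
[3] r7 [role_admin, elevated => session_fresh]. ⇒ new: session_fresh.
[4] r2 [session_fresh, ip_allowlisted => member_of_group]. ⇒ new: member_of_group.
[5] r4 [member_of_group, token_valid => role_viewer]. ⇒ new: role_viewer.
Closure: {admin_console, break_glass, can_delete, can_invite, can_read, device_trusted, elevated, ip_allowlisted, member_of_group, mfa_enrolled, owner, quota_ok, role_admin, role_editor, role_viewer, session_fresh, sso_linked, token_valid} — 18 facts.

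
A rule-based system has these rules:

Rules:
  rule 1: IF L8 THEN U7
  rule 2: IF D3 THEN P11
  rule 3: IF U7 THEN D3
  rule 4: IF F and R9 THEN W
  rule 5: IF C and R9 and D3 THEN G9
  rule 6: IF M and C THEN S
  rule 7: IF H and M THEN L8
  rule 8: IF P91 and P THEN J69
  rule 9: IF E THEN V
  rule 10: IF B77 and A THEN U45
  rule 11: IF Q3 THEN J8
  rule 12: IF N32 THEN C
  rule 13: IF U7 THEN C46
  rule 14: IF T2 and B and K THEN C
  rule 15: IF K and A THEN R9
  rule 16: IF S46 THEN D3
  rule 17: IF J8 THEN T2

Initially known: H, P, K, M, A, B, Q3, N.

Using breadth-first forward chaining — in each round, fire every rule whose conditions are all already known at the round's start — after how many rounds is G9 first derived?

[1] rule 7 [IF H and M THEN L8]; rule 11 [IF Q3 THEN J8]; rule 15 [IF K and A THEN R9]. ⇒ new: L8, J8, R9.
[2] rule 1 [IF L8 THEN U7]; rule 17 [IF J8 THEN T2]. ⇒ new: U7, T2.
[3] rule 3 [IF U7 THEN D3]; rule 13 [IF U7 THEN C46]; rule 14 [IF T2 and B and K THEN C]. ⇒ new: D3, C46, C.
[4] rule 2 [IF D3 THEN P11]; rule 5 [IF C and R9 and D3 THEN G9]; rule 6 [IF M and C THEN S]. ⇒ new: P11, G9, S.
G9 first appears in round 4.

4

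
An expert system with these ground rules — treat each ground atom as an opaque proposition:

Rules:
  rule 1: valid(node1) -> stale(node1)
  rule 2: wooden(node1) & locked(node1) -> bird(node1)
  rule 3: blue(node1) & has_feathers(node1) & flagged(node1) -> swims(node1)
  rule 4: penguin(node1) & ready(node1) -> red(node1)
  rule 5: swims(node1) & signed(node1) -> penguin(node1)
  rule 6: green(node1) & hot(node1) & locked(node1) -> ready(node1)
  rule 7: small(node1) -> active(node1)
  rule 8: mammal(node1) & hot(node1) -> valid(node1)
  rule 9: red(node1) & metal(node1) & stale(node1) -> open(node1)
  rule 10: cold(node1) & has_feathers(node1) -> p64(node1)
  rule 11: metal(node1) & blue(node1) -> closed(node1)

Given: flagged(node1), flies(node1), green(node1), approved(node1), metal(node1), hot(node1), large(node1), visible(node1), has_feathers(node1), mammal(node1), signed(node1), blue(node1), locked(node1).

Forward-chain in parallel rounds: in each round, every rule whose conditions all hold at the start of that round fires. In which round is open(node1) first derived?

4

Round 1 — rule 3, rule 6, rule 8, rule 11, derive swims(node1), ready(node1), valid(node1), closed(node1).
Round 2 — rule 1, rule 5, derive stale(node1), penguin(node1).
Round 3 — rule 4, derive red(node1).
Round 4 — rule 9, derive open(node1).
open(node1) first appears in round 4.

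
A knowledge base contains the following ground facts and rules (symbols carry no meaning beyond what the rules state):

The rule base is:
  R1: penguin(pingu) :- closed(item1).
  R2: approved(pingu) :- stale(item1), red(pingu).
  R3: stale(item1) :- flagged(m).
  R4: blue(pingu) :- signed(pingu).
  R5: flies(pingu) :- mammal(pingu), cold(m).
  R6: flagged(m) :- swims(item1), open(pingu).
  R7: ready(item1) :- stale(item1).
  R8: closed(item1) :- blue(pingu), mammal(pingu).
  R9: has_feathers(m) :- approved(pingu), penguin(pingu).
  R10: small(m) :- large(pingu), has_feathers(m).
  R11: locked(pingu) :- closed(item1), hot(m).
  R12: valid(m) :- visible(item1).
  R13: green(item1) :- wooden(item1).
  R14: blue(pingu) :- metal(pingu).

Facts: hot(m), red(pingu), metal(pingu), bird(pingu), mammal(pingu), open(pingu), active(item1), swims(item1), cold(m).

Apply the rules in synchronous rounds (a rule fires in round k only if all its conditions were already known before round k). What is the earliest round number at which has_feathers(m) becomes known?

4

Round 1: R5 [flies(pingu) :- mammal(pingu), cold(m).]; R6 [flagged(m) :- swims(item1), open(pingu).]; R14 [blue(pingu) :- metal(pingu).]. New: flies(pingu), flagged(m), blue(pingu).
Round 2: R3 [stale(item1) :- flagged(m).]; R8 [closed(item1) :- blue(pingu), mammal(pingu).]. New: stale(item1), closed(item1).
Round 3: R1 [penguin(pingu) :- closed(item1).]; R2 [approved(pingu) :- stale(item1), red(pingu).]; R7 [ready(item1) :- stale(item1).]; R11 [locked(pingu) :- closed(item1), hot(m).]. New: penguin(pingu), approved(pingu), ready(item1), locked(pingu).
Round 4: R9 [has_feathers(m) :- approved(pingu), penguin(pingu).]. New: has_feathers(m).
has_feathers(m) first appears in round 4.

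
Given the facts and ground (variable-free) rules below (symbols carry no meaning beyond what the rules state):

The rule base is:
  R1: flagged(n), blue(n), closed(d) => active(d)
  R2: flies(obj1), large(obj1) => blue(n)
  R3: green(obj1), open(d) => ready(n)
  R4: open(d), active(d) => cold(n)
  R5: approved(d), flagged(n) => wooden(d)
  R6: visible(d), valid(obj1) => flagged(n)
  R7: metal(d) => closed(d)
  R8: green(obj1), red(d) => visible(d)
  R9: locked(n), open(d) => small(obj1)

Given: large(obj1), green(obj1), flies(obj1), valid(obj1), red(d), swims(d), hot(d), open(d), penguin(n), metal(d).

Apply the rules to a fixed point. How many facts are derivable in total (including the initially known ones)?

Round 1: R2 [flies(obj1), large(obj1) => blue(n)]; R3 [green(obj1), open(d) => ready(n)]; R7 [metal(d) => closed(d)]; R8 [green(obj1), red(d) => visible(d)]. Adds blue(n), ready(n), closed(d), visible(d).
Round 2: R6 [visible(d), valid(obj1) => flagged(n)]. Adds flagged(n).
Round 3: R1 [flagged(n), blue(n), closed(d) => active(d)]. Adds active(d).
Round 4: R4 [open(d), active(d) => cold(n)]. Adds cold(n).
Closure: {active(d), blue(n), closed(d), cold(n), flagged(n), flies(obj1), green(obj1), hot(d), large(obj1), metal(d), open(d), penguin(n), ready(n), red(d), swims(d), valid(obj1), visible(d)} — 17 facts.

17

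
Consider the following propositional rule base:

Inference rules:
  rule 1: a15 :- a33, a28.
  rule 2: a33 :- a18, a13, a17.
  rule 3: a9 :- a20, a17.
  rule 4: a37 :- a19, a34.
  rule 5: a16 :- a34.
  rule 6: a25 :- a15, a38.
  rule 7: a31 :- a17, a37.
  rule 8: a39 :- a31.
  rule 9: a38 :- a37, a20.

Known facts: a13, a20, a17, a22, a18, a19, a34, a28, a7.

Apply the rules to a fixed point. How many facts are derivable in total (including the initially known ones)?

Round 1: rule 2 [a33 :- a18, a13, a17.]; rule 3 [a9 :- a20, a17.]; rule 4 [a37 :- a19, a34.]; rule 5 [a16 :- a34.]. Adds a33, a9, a37, a16.
Round 2: rule 1 [a15 :- a33, a28.]; rule 7 [a31 :- a17, a37.]; rule 9 [a38 :- a37, a20.]. Adds a15, a31, a38.
Round 3: rule 6 [a25 :- a15, a38.]; rule 8 [a39 :- a31.]. Adds a25, a39.
Closure: {a13, a15, a16, a17, a18, a19, a20, a22, a25, a28, a31, a33, a34, a37, a38, a39, a7, a9} — 18 facts.

18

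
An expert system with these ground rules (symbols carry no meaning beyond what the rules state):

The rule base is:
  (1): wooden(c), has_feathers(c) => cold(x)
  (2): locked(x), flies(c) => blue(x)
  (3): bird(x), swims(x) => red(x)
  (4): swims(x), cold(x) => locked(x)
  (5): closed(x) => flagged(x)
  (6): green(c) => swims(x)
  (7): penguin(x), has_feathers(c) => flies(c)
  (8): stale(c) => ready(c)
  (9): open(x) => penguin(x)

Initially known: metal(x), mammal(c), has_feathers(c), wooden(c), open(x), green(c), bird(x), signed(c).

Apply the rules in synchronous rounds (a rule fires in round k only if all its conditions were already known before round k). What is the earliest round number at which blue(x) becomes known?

3

Round 1 — (1), (6), (9), derive cold(x), swims(x), penguin(x).
Round 2 — (3), (4), (7), derive red(x), locked(x), flies(c).
Round 3 — (2), derive blue(x).
blue(x) first appears in round 3.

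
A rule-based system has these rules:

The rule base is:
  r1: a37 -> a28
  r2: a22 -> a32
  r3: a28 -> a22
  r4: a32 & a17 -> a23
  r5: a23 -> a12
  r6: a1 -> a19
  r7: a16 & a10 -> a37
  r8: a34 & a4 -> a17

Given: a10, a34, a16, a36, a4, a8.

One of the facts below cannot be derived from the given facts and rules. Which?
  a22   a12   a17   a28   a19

Round 1 — r7, r8, derive a37, a17.
Round 2 — r1, derive a28.
Round 3 — r3, derive a22.
Round 4 — r2, derive a32.
Round 5 — r4, derive a23.
Round 6 — r5, derive a12.
Derived: a12 (round 6), a22 (round 3), a28 (round 2), a17 (round 1). a19 never appears in any round.

a19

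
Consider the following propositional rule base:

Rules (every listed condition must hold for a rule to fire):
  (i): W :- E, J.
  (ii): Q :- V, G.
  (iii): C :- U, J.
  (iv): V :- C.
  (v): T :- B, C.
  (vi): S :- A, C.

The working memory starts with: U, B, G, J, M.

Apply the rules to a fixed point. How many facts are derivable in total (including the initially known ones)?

9

Round 1: (iii) [C :- U, J.]. Adds C.
Round 2: (iv) [V :- C.]; (v) [T :- B, C.]. Adds V, T.
Round 3: (ii) [Q :- V, G.]. Adds Q.
Closure: {B, C, G, J, M, Q, T, U, V} — 9 facts.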